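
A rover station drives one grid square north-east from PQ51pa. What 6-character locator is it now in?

Longitude subsquare p = 15; +1 → 16 = q.
Latitude subsquare a = 0; +1 → 1 = b.

PQ51qb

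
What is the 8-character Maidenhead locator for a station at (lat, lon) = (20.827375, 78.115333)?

Shift to the Maidenhead origin (180°W, 90°S): lon 258.11533, lat 110.82738.
Field: lon ⌊258.11533/20⌋ = 12 → M; lat ⌊110.82738/10⌋ = 11 → L.
Square: lon ⌊18.11533/2⌋ = 9; lat ⌊0.82738/1⌋ = 0.
Subsquare: lon ⌊0.11533/0.0833333⌋ = 1 → b; lat ⌊0.82738/0.0416667⌋ = 19 → t.
Extended square: lon ⌊0.03200/0.00833333⌋ = 3; lat ⌊0.03571/0.00416667⌋ = 8.

ML90bt38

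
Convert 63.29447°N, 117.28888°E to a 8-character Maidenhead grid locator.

OP83ph40

Add 180° to longitude and 90° to latitude: 297.28888, 153.29447.
Field: 297.28888/20 → 14 → O, 153.29447/10 → 15 → P; chars OP.
Square: 17.28888/2 → 8, 3.29447/1 → 3; chars 83.
Subsquare: 1.28888/0.0833333 → 15 → p, 0.29447/0.0416667 → 7 → h; chars ph.
Extended square: 0.03888/0.00833333 → 4, 0.00280/0.00416667 → 0; chars 40.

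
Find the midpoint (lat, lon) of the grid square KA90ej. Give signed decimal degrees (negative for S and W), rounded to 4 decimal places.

-89.6042, 38.3750

Field K=10, A=0: +10·20° lon, +0·10° lat → SW at lon 20°, lat -90°.
Square 9, 0: +9·2° lon, +0·1° lat → SW at lon 38°, lat -90°.
Subsquare e=4, j=9: +4·0.0833333° lon, +9·0.0416667° lat → SW at lon 38.3333°, lat -89.625°.
Cell spans 0.0833333° lon × 0.0416667° lat. Centre is SW corner plus half of each.
latitude -89.6042, longitude 38.3750.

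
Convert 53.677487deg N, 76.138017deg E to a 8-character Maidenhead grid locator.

MO83bq62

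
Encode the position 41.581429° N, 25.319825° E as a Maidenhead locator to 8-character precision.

KN21pn89

Shift to the Maidenhead origin (180°W, 90°S): lon 205.31983, lat 131.58143.
Field (20°×10°, letters A–R): lon ⌊205.31983/20⌋ = 10 → K; lat ⌊131.58143/10⌋ = 13 → N.
Square (2°×1°, digits 0–9): lon ⌊5.31983/2⌋ = 2; lat ⌊1.58143/1⌋ = 1.
Subsquare (5′×2.5′, letters a–x): lon ⌊1.31983/0.0833333⌋ = 15 → p; lat ⌊0.58143/0.0416667⌋ = 13 → n.
Extended square (30″×15″, digits 0–9): lon ⌊0.06983/0.00833333⌋ = 8; lat ⌊0.03976/0.00416667⌋ = 9.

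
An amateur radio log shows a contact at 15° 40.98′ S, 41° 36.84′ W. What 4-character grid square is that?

GH94

Offset from 180°W / 90°S: lon 138.39°, lat 74.32°.
Field: lon ⌊138.39/20⌋ = 6 → G; lat ⌊74.32/10⌋ = 7 → H.
Square: lon ⌊18.39/2⌋ = 9; lat ⌊4.32/1⌋ = 4.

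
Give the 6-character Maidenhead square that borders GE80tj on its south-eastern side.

Longitude subsquare t = 19; +1 → 20 = u.
Latitude subsquare j = 9; −1 → 8 = i.

GE80ui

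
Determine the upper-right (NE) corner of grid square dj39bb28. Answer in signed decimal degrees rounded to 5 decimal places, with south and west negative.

Field D=3, J=9: +3·20° lon, +9·10° lat → SW at lon -120°, lat 0°.
Square 3, 9: +3·2° lon, +9·1° lat → SW at lon -114°, lat 9°.
Subsquare b=1, b=1: +1·0.0833333° lon, +1·0.0416667° lat → SW at lon -113.917°, lat 9.04167°.
Extended square 2, 8: +2·0.00833333° lon, +8·0.00416667° lat → SW at lon -113.9°, lat 9.075°.
Cell spans 0.00833333° lon × 0.00416667° lat. NE corner is SW corner plus one full cell.
latitude 9.07917, longitude -113.89167.

9.07917, -113.89167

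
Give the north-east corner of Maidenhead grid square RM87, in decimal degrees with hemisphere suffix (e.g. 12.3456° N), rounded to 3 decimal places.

38.000° N, 178.000° E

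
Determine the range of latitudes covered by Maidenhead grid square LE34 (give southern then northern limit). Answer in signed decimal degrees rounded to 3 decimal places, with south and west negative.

Field L=11, E=4: +11·20° lon, +4·10° lat → SW at lon 40°, lat -50°.
Square 3, 4: +3·2° lon, +4·1° lat → SW at lon 46°, lat -46°.
Cell spans 2° lon × 1° lat.
south -46.000, north -45.000.

-46.000, -45.000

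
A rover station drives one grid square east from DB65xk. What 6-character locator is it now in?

Longitude subsquare x = 23; +1 → 24, wraps to 0 = a, carry into square.
Longitude square 6; +1 → 7.
The latitude characters are unchanged.

DB75ak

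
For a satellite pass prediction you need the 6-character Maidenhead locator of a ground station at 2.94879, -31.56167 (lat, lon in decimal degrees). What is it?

Add 180° to longitude and 90° to latitude: 148.4383, 92.9488.
Field: 148.4383/20 → 7 → H, 92.9488/10 → 9 → J; chars HJ.
Square: 8.4383/2 → 4, 2.9488/1 → 2; chars 42.
Subsquare: 0.4383/0.0833333 → 5 → f, 0.9488/0.0416667 → 22 → w; chars fw.

HJ42fw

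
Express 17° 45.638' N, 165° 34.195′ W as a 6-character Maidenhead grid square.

Offset from 180°W / 90°S: lon 14.4301°, lat 107.7606°.
Field (20°×10°, letters A–R): 14.4301/20 → 0 → A, 107.7606/10 → 10 → K; chars AK.
Square (2°×1°, digits 0–9): 14.4301/2 → 7, 7.7606/1 → 7; chars 77.
Subsquare (5′×2.5′, letters a–x): 0.4301/0.0833333 → 5 → f, 0.7606/0.0416667 → 18 → s; chars fs.

AK77fs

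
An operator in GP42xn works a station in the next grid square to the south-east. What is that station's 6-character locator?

GP52am

Longitude subsquare x = 23; +1 → 24, wraps to 0 = a, carry into square.
Longitude square 4; +1 → 5.
Latitude subsquare n = 13; −1 → 12 = m.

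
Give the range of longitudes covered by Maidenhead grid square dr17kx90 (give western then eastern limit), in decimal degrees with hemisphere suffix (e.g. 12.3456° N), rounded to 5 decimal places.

117.09167° W, 117.08333° W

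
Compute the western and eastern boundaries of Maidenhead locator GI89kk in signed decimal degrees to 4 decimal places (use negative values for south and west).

Field G=6, I=8: +6·20° lon, +8·10° lat → SW at lon -60°, lat -10°.
Square 8, 9: +8·2° lon, +9·1° lat → SW at lon -44°, lat -1°.
Subsquare k=10, k=10: +10·0.0833333° lon, +10·0.0416667° lat → SW at lon -43.1667°, lat -0.583333°.
Cell spans 0.0833333° lon × 0.0416667° lat.
west -43.1667, east -43.0833.

-43.1667, -43.0833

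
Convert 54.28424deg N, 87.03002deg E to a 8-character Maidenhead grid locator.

Shift to the Maidenhead origin (180°W, 90°S): lon 267.03002, lat 144.28424.
Field: lon ⌊267.03002/20⌋ = 13 → N; lat ⌊144.28424/10⌋ = 14 → O.
Square: lon ⌊7.03002/2⌋ = 3; lat ⌊4.28424/1⌋ = 4.
Subsquare: lon ⌊1.03002/0.0833333⌋ = 12 → m; lat ⌊0.28424/0.0416667⌋ = 6 → g.
Extended square: lon ⌊0.03002/0.00833333⌋ = 3; lat ⌊0.03424/0.00416667⌋ = 8.

NO34mg38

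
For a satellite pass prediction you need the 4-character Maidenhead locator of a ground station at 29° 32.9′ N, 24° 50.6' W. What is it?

HL79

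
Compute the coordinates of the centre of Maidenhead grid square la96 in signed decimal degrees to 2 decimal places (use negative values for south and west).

-83.50, 59.00

Field L=11, A=0: +11·20° lon, +0·10° lat → SW at lon 40°, lat -90°.
Square 9, 6: +9·2° lon, +6·1° lat → SW at lon 58°, lat -84°.
Cell spans 2° lon × 1° lat. Centre is SW corner plus half of each.
latitude -83.50, longitude 59.00.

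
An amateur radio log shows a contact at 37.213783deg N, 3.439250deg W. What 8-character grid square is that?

Offset from 180°W / 90°S: lon 176.56075°, lat 127.21378°.
Field: 176.56075/20 → 8 → I, 127.21378/10 → 12 → M; chars IM.
Square: 16.56075/2 → 8, 7.21378/1 → 7; chars 87.
Subsquare: 0.56075/0.0833333 → 6 → g, 0.21378/0.0416667 → 5 → f; chars gf.
Extended square: 0.06075/0.00833333 → 7, 0.00545/0.00416667 → 1; chars 71.

IM87gf71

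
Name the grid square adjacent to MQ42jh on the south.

Latitude subsquare h = 7; −1 → 6 = g.
The longitude characters are unchanged.

MQ42jg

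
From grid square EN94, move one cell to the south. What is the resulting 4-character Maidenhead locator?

EN93

Latitude square 4; −1 → 3.
The longitude characters are unchanged.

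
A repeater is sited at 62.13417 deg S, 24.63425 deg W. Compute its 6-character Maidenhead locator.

HC77qu

Shift to the Maidenhead origin (180°W, 90°S): lon 155.3657, lat 27.8658.
Field: lon ⌊155.3657/20⌋ = 7 → H; lat ⌊27.8658/10⌋ = 2 → C.
Square: lon ⌊15.3657/2⌋ = 7; lat ⌊7.8658/1⌋ = 7.
Subsquare: lon ⌊1.3657/0.0833333⌋ = 16 → q; lat ⌊0.8658/0.0416667⌋ = 20 → u.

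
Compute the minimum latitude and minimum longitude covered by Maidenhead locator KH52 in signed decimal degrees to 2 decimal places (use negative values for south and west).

Field K=10, H=7: +10·20° lon, +7·10° lat → SW at lon 20°, lat -20°.
Square 5, 2: +5·2° lon, +2·1° lat → SW at lon 30°, lat -18°.
latitude -18.00, longitude 30.00.

-18.00, 30.00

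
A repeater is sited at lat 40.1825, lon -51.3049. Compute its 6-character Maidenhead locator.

Add 180° to longitude and 90° to latitude: 128.6951, 130.1825.
Field: lon ⌊128.6951/20⌋ = 6 → G; lat ⌊130.1825/10⌋ = 13 → N.
Square: lon ⌊8.6951/2⌋ = 4; lat ⌊0.1825/1⌋ = 0.
Subsquare: lon ⌊0.6951/0.0833333⌋ = 8 → i; lat ⌊0.1825/0.0416667⌋ = 4 → e.

GN40ie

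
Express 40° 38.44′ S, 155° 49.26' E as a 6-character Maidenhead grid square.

QE79vi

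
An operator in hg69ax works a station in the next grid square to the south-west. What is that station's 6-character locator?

HG59xw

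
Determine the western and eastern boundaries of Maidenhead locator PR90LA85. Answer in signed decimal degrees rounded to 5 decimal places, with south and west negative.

138.98333, 138.99167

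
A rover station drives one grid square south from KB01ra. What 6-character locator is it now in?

KB00rx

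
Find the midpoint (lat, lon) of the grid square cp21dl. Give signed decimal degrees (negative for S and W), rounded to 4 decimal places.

Field C=2, P=15: +2·20° lon, +15·10° lat → SW at lon -140°, lat 60°.
Square 2, 1: +2·2° lon, +1·1° lat → SW at lon -136°, lat 61°.
Subsquare d=3, l=11: +3·0.0833333° lon, +11·0.0416667° lat → SW at lon -135.75°, lat 61.4583°.
Cell spans 0.0833333° lon × 0.0416667° lat. Centre is SW corner plus half of each.
latitude 61.4792, longitude -135.7083.

61.4792, -135.7083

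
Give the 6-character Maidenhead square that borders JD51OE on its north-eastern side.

JD51pf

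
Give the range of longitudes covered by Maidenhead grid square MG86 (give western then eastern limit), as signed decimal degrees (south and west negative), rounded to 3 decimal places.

Field M=12, G=6: +12·20° lon, +6·10° lat → SW at lon 60°, lat -30°.
Square 8, 6: +8·2° lon, +6·1° lat → SW at lon 76°, lat -24°.
Cell spans 2° lon × 1° lat.
west 76.000, east 78.000.

76.000, 78.000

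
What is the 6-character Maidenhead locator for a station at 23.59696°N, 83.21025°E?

NL13oo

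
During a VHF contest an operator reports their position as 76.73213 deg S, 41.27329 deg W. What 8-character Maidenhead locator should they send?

GB93ig74

Add 180° to longitude and 90° to latitude: 138.72671, 13.26787.
Field: lon ⌊138.72671/20⌋ = 6 → G; lat ⌊13.26787/10⌋ = 1 → B.
Square: lon ⌊18.72671/2⌋ = 9; lat ⌊3.26787/1⌋ = 3.
Subsquare: lon ⌊0.72671/0.0833333⌋ = 8 → i; lat ⌊0.26787/0.0416667⌋ = 6 → g.
Extended square: lon ⌊0.06004/0.00833333⌋ = 7; lat ⌊0.01787/0.00416667⌋ = 4.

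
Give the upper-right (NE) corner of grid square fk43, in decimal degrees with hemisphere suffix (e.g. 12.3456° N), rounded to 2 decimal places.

14.00° N, 70.00° W

Field F=5, K=10: +5·20° lon, +10·10° lat → SW at lon -80°, lat 10°.
Square 4, 3: +4·2° lon, +3·1° lat → SW at lon -72°, lat 13°.
Cell spans 2° lon × 1° lat. NE corner is SW corner plus one full cell.
latitude 14.00° N, longitude 70.00° W.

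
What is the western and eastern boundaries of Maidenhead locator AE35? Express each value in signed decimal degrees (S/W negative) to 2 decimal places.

-174.00, -172.00

Field A=0, E=4: +0·20° lon, +4·10° lat → SW at lon -180°, lat -50°.
Square 3, 5: +3·2° lon, +5·1° lat → SW at lon -174°, lat -45°.
Cell spans 2° lon × 1° lat.
west -174.00, east -172.00.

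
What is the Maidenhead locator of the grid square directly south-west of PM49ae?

Longitude subsquare a = 0; −1 → -1, wraps to 23 = x, carry into square.
Longitude square 4; −1 → 3.
Latitude subsquare e = 4; −1 → 3 = d.

PM39xd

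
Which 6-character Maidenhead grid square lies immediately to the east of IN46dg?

Longitude subsquare d = 3; +1 → 4 = e.
The latitude characters are unchanged.

IN46eg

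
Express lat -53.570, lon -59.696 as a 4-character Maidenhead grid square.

GD06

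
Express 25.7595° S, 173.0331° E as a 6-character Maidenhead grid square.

RG64mf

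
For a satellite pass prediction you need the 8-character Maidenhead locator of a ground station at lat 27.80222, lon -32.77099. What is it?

Offset from 180°W / 90°S: lon 147.22901°, lat 117.80222°.
Field: 147.22901/20 → 7 → H, 117.80222/10 → 11 → L; chars HL.
Square: 7.22901/2 → 3, 7.80222/1 → 7; chars 37.
Subsquare: 1.22901/0.0833333 → 14 → o, 0.80222/0.0416667 → 19 → t; chars ot.
Extended square: 0.06234/0.00833333 → 7, 0.01055/0.00416667 → 2; chars 72.

HL37ot72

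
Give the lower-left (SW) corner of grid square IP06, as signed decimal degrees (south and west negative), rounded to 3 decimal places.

66.000, -20.000

Field I=8, P=15: +8·20° lon, +15·10° lat → SW at lon -20°, lat 60°.
Square 0, 6: +0·2° lon, +6·1° lat → SW at lon -20°, lat 66°.
latitude 66.000, longitude -20.000.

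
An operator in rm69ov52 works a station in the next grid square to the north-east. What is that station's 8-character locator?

Longitude extended square 5; +1 → 6.
Latitude extended square 2; +1 → 3.

RM69ov63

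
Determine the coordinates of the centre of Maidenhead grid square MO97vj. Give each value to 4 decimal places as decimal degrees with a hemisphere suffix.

57.3958° N, 79.7917° E

Field M=12, O=14: +12·20° lon, +14·10° lat → SW at lon 60°, lat 50°.
Square 9, 7: +9·2° lon, +7·1° lat → SW at lon 78°, lat 57°.
Subsquare v=21, j=9: +21·0.0833333° lon, +9·0.0416667° lat → SW at lon 79.75°, lat 57.375°.
Cell spans 0.0833333° lon × 0.0416667° lat. Centre is SW corner plus half of each.
latitude 57.3958° N, longitude 79.7917° E.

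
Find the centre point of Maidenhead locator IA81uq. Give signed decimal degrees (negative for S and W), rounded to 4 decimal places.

-88.3125, -2.2917

Field I=8, A=0: +8·20° lon, +0·10° lat → SW at lon -20°, lat -90°.
Square 8, 1: +8·2° lon, +1·1° lat → SW at lon -4°, lat -89°.
Subsquare u=20, q=16: +20·0.0833333° lon, +16·0.0416667° lat → SW at lon -2.33333°, lat -88.3333°.
Cell spans 0.0833333° lon × 0.0416667° lat. Centre is SW corner plus half of each.
latitude -88.3125, longitude -2.2917.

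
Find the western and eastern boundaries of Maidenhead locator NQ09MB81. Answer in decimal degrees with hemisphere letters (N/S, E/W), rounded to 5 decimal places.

81.06667° E, 81.07500° E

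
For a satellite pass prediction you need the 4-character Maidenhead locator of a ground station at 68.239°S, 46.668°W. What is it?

GC61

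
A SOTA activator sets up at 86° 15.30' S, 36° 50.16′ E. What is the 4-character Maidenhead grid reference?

KA83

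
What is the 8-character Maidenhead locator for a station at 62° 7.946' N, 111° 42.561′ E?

OP52ud51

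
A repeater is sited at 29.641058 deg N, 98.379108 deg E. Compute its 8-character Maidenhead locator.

Shift to the Maidenhead origin (180°W, 90°S): lon 278.37911, lat 119.64106.
Field: lon ⌊278.37911/20⌋ = 13 → N; lat ⌊119.64106/10⌋ = 11 → L.
Square: lon ⌊18.37911/2⌋ = 9; lat ⌊9.64106/1⌋ = 9.
Subsquare: lon ⌊0.37911/0.0833333⌋ = 4 → e; lat ⌊0.64106/0.0416667⌋ = 15 → p.
Extended square: lon ⌊0.04577/0.00833333⌋ = 5; lat ⌊0.01606/0.00416667⌋ = 3.

NL99ep53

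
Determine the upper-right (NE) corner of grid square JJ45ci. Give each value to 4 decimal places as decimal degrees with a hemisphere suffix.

Field J=9, J=9: +9·20° lon, +9·10° lat → SW at lon 0°, lat 0°.
Square 4, 5: +4·2° lon, +5·1° lat → SW at lon 8°, lat 5°.
Subsquare c=2, i=8: +2·0.0833333° lon, +8·0.0416667° lat → SW at lon 8.16667°, lat 5.33333°.
Cell spans 0.0833333° lon × 0.0416667° lat. NE corner is SW corner plus one full cell.
latitude 5.3750° N, longitude 8.2500° E.

5.3750° N, 8.2500° E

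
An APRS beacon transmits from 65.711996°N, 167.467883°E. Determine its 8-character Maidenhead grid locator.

Offset from 180°W / 90°S: lon 347.46788°, lat 155.71200°.
Field: 347.46788/20 → 17 → R, 155.71200/10 → 15 → P; chars RP.
Square: 7.46788/2 → 3, 5.71200/1 → 5; chars 35.
Subsquare: 1.46788/0.0833333 → 17 → r, 0.71200/0.0416667 → 17 → r; chars rr.
Extended square: 0.05122/0.00833333 → 6, 0.00366/0.00416667 → 0; chars 60.

RP35rr60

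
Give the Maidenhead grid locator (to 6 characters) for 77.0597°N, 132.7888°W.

CQ37ob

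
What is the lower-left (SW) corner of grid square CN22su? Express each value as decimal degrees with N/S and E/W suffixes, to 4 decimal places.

42.8333° N, 134.5000° W

Field C=2, N=13: +2·20° lon, +13·10° lat → SW at lon -140°, lat 40°.
Square 2, 2: +2·2° lon, +2·1° lat → SW at lon -136°, lat 42°.
Subsquare s=18, u=20: +18·0.0833333° lon, +20·0.0416667° lat → SW at lon -134.5°, lat 42.8333°.
latitude 42.8333° N, longitude 134.5000° W.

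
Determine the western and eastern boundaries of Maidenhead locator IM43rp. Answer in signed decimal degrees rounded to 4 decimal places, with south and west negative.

-10.5833, -10.5000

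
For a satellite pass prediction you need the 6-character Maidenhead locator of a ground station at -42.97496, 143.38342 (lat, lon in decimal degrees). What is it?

QE17qa

Add 180° to longitude and 90° to latitude: 323.3834, 47.0250.
Field: 323.3834/20 → 16 → Q, 47.0250/10 → 4 → E; chars QE.
Square: 3.3834/2 → 1, 7.0250/1 → 7; chars 17.
Subsquare: 1.3834/0.0833333 → 16 → q, 0.0250/0.0416667 → 0 → a; chars qa.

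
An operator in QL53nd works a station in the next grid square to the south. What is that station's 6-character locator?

QL53nc

Latitude subsquare d = 3; −1 → 2 = c.
The longitude characters are unchanged.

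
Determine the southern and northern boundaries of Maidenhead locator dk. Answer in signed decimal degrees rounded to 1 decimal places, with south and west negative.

10.0, 20.0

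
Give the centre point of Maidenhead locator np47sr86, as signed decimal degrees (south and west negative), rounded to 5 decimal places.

67.73542, 89.57083

Field N=13, P=15: +13·20° lon, +15·10° lat → SW at lon 80°, lat 60°.
Square 4, 7: +4·2° lon, +7·1° lat → SW at lon 88°, lat 67°.
Subsquare s=18, r=17: +18·0.0833333° lon, +17·0.0416667° lat → SW at lon 89.5°, lat 67.7083°.
Extended square 8, 6: +8·0.00833333° lon, +6·0.00416667° lat → SW at lon 89.5667°, lat 67.7333°.
Cell spans 0.00833333° lon × 0.00416667° lat. Centre is SW corner plus half of each.
latitude 67.73542, longitude 89.57083.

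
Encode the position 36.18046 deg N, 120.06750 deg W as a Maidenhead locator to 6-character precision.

CM96xe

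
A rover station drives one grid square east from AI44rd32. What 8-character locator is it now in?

Longitude extended square 3; +1 → 4.
The latitude characters are unchanged.

AI44rd42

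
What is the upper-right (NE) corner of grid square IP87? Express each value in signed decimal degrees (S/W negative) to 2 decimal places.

Field I=8, P=15: +8·20° lon, +15·10° lat → SW at lon -20°, lat 60°.
Square 8, 7: +8·2° lon, +7·1° lat → SW at lon -4°, lat 67°.
Cell spans 2° lon × 1° lat. NE corner is SW corner plus one full cell.
latitude 68.00, longitude -2.00.

68.00, -2.00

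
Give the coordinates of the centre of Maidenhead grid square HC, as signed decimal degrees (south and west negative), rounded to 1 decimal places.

Field H=7, C=2: +7·20° lon, +2·10° lat → SW at lon -40°, lat -70°.
Cell spans 20° lon × 10° lat. Centre is SW corner plus half of each.
latitude -65.0, longitude -30.0.

-65.0, -30.0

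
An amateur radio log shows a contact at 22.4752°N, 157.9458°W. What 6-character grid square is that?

BL12al

Shift to the Maidenhead origin (180°W, 90°S): lon 22.0542, lat 112.4752.
Field: lon ⌊22.0542/20⌋ = 1 → B; lat ⌊112.4752/10⌋ = 11 → L.
Square: lon ⌊2.0542/2⌋ = 1; lat ⌊2.4752/1⌋ = 2.
Subsquare: lon ⌊0.0542/0.0833333⌋ = 0 → a; lat ⌊0.4752/0.0416667⌋ = 11 → l.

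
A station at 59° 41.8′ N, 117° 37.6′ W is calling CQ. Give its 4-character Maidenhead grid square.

DO19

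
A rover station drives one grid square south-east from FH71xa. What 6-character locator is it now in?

FH80ax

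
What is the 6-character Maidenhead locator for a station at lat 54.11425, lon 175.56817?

RO74sc

Shift to the Maidenhead origin (180°W, 90°S): lon 355.5682, lat 144.1142.
Field: 355.5682/20 → 17 → R, 144.1142/10 → 14 → O; chars RO.
Square: 15.5682/2 → 7, 4.1142/1 → 4; chars 74.
Subsquare: 1.5682/0.0833333 → 18 → s, 0.1142/0.0416667 → 2 → c; chars sc.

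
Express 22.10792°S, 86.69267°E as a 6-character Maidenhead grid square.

NG37iv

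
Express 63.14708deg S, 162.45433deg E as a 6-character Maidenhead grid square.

RC16fu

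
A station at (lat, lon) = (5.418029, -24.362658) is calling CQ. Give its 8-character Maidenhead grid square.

HJ75tk60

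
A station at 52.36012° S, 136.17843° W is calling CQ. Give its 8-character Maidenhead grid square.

CD17vp83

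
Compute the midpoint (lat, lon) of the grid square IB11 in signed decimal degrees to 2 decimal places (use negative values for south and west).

Field I=8, B=1: +8·20° lon, +1·10° lat → SW at lon -20°, lat -80°.
Square 1, 1: +1·2° lon, +1·1° lat → SW at lon -18°, lat -79°.
Cell spans 2° lon × 1° lat. Centre is SW corner plus half of each.
latitude -78.50, longitude -17.00.

-78.50, -17.00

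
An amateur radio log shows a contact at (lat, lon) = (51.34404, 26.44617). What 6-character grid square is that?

KO31fi

Shift to the Maidenhead origin (180°W, 90°S): lon 206.4462, lat 141.3440.
Field: 206.4462/20 → 10 → K, 141.3440/10 → 14 → O; chars KO.
Square: 6.4462/2 → 3, 1.3440/1 → 1; chars 31.
Subsquare: 0.4462/0.0833333 → 5 → f, 0.3440/0.0416667 → 8 → i; chars fi.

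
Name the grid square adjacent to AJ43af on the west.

Longitude subsquare a = 0; −1 → -1, wraps to 23 = x, carry into square.
Longitude square 4; −1 → 3.
The latitude characters are unchanged.

AJ33xf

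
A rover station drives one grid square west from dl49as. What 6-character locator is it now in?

DL39xs

Longitude subsquare a = 0; −1 → -1, wraps to 23 = x, carry into square.
Longitude square 4; −1 → 3.
The latitude characters are unchanged.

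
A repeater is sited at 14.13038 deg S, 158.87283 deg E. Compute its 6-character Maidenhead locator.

QH95ku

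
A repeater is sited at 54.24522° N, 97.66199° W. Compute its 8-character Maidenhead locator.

EO14ef08

Add 180° to longitude and 90° to latitude: 82.33801, 144.24522.
Field (20°×10°, letters A–R): lon ⌊82.33801/20⌋ = 4 → E; lat ⌊144.24522/10⌋ = 14 → O.
Square (2°×1°, digits 0–9): lon ⌊2.33801/2⌋ = 1; lat ⌊4.24522/1⌋ = 4.
Subsquare (5′×2.5′, letters a–x): lon ⌊0.33801/0.0833333⌋ = 4 → e; lat ⌊0.24522/0.0416667⌋ = 5 → f.
Extended square (30″×15″, digits 0–9): lon ⌊0.00468/0.00833333⌋ = 0; lat ⌊0.03689/0.00416667⌋ = 8.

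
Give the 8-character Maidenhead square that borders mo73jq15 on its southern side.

MO73jq14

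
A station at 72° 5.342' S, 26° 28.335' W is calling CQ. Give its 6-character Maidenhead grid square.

Offset from 180°W / 90°S: lon 153.5277°, lat 17.9110°.
Field: lon ⌊153.5277/20⌋ = 7 → H; lat ⌊17.9110/10⌋ = 1 → B.
Square: lon ⌊13.5277/2⌋ = 6; lat ⌊7.9110/1⌋ = 7.
Subsquare: lon ⌊1.5277/0.0833333⌋ = 18 → s; lat ⌊0.9110/0.0416667⌋ = 21 → v.

HB67sv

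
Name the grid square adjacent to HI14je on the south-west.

Longitude subsquare j = 9; −1 → 8 = i.
Latitude subsquare e = 4; −1 → 3 = d.

HI14id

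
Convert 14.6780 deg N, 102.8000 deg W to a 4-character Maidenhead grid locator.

Shift to the Maidenhead origin (180°W, 90°S): lon 77.20, lat 104.68.
Field: 77.20/20 → 3 → D, 104.68/10 → 10 → K; chars DK.
Square: 17.20/2 → 8, 4.68/1 → 4; chars 84.

DK84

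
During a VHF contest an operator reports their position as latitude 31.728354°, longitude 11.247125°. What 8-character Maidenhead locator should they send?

JM51or94

Offset from 180°W / 90°S: lon 191.24713°, lat 121.72835°.
Field: lon ⌊191.24713/20⌋ = 9 → J; lat ⌊121.72835/10⌋ = 12 → M.
Square: lon ⌊11.24713/2⌋ = 5; lat ⌊1.72835/1⌋ = 1.
Subsquare: lon ⌊1.24713/0.0833333⌋ = 14 → o; lat ⌊0.72835/0.0416667⌋ = 17 → r.
Extended square: lon ⌊0.08046/0.00833333⌋ = 9; lat ⌊0.02002/0.00416667⌋ = 4.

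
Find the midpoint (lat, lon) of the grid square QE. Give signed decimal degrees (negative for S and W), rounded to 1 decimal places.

-45.0, 150.0

Field Q=16, E=4: +16·20° lon, +4·10° lat → SW at lon 140°, lat -50°.
Cell spans 20° lon × 10° lat. Centre is SW corner plus half of each.
latitude -45.0, longitude 150.0.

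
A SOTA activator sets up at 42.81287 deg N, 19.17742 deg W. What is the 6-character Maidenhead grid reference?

IN02jt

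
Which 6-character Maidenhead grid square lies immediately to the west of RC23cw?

RC23bw

Longitude subsquare c = 2; −1 → 1 = b.
The latitude characters are unchanged.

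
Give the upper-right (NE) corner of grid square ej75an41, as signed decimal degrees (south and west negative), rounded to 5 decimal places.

5.55000, -85.95833

Field E=4, J=9: +4·20° lon, +9·10° lat → SW at lon -100°, lat 0°.
Square 7, 5: +7·2° lon, +5·1° lat → SW at lon -86°, lat 5°.
Subsquare a=0, n=13: +0·0.0833333° lon, +13·0.0416667° lat → SW at lon -86°, lat 5.54167°.
Extended square 4, 1: +4·0.00833333° lon, +1·0.00416667° lat → SW at lon -85.9667°, lat 5.54583°.
Cell spans 0.00833333° lon × 0.00416667° lat. NE corner is SW corner plus one full cell.
latitude 5.55000, longitude -85.95833.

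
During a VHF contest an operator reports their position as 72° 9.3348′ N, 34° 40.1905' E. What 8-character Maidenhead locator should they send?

KQ72id07

Add 180° to longitude and 90° to latitude: 214.66984, 162.15558.
Field: lon ⌊214.66984/20⌋ = 10 → K; lat ⌊162.15558/10⌋ = 16 → Q.
Square: lon ⌊14.66984/2⌋ = 7; lat ⌊2.15558/1⌋ = 2.
Subsquare: lon ⌊0.66984/0.0833333⌋ = 8 → i; lat ⌊0.15558/0.0416667⌋ = 3 → d.
Extended square: lon ⌊0.00317/0.00833333⌋ = 0; lat ⌊0.03058/0.00416667⌋ = 7.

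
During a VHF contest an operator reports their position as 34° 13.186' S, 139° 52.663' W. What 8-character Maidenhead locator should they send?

Add 180° to longitude and 90° to latitude: 40.12228, 55.78023.
Field (20°×10°, letters A–R): lon ⌊40.12228/20⌋ = 2 → C; lat ⌊55.78023/10⌋ = 5 → F.
Square (2°×1°, digits 0–9): lon ⌊0.12228/2⌋ = 0; lat ⌊5.78023/1⌋ = 5.
Subsquare (5′×2.5′, letters a–x): lon ⌊0.12228/0.0833333⌋ = 1 → b; lat ⌊0.78023/0.0416667⌋ = 18 → s.
Extended square (30″×15″, digits 0–9): lon ⌊0.03895/0.00833333⌋ = 4; lat ⌊0.03023/0.00416667⌋ = 7.

CF05bs47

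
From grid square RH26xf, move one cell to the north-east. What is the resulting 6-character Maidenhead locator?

RH36ag

Longitude subsquare x = 23; +1 → 24, wraps to 0 = a, carry into square.
Longitude square 2; +1 → 3.
Latitude subsquare f = 5; +1 → 6 = g.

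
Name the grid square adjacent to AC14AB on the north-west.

Longitude subsquare a = 0; −1 → -1, wraps to 23 = x, carry into square.
Longitude square 1; −1 → 0.
Latitude subsquare b = 1; +1 → 2 = c.

AC04xc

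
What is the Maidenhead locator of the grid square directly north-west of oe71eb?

OE71dc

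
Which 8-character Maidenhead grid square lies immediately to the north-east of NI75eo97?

NI75fo08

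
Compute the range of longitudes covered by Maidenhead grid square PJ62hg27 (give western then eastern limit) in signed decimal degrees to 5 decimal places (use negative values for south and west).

Field P=15, J=9: +15·20° lon, +9·10° lat → SW at lon 120°, lat 0°.
Square 6, 2: +6·2° lon, +2·1° lat → SW at lon 132°, lat 2°.
Subsquare h=7, g=6: +7·0.0833333° lon, +6·0.0416667° lat → SW at lon 132.583°, lat 2.25°.
Extended square 2, 7: +2·0.00833333° lon, +7·0.00416667° lat → SW at lon 132.6°, lat 2.27917°.
Cell spans 0.00833333° lon × 0.00416667° lat.
west 132.60000, east 132.60833.

132.60000, 132.60833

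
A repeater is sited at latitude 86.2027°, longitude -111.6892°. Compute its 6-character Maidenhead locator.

Shift to the Maidenhead origin (180°W, 90°S): lon 68.3108, lat 176.2027.
Field (20°×10°, letters A–R): 68.3108/20 → 3 → D, 176.2027/10 → 17 → R; chars DR.
Square (2°×1°, digits 0–9): 8.3108/2 → 4, 6.2027/1 → 6; chars 46.
Subsquare (5′×2.5′, letters a–x): 0.3108/0.0833333 → 3 → d, 0.2027/0.0416667 → 4 → e; chars de.

DR46de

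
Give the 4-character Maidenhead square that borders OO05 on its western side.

NO95

Longitude square 0; −1 → -1, wraps to 9, carry into field.
Longitude field O = 14; −1 → 13 = N.
The latitude characters are unchanged.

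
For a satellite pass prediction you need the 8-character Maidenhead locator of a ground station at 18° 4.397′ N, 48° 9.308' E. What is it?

LK48bb87

Offset from 180°W / 90°S: lon 228.15513°, lat 108.07328°.
Field (20°×10°, letters A–R): 228.15513/20 → 11 → L, 108.07328/10 → 10 → K; chars LK.
Square (2°×1°, digits 0–9): 8.15513/2 → 4, 8.07328/1 → 8; chars 48.
Subsquare (5′×2.5′, letters a–x): 0.15513/0.0833333 → 1 → b, 0.07328/0.0416667 → 1 → b; chars bb.
Extended square (30″×15″, digits 0–9): 0.07180/0.00833333 → 8, 0.03162/0.00416667 → 7; chars 87.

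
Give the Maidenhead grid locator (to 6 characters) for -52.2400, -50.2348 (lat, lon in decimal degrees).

Shift to the Maidenhead origin (180°W, 90°S): lon 129.7652, lat 37.7600.
Field: 129.7652/20 → 6 → G, 37.7600/10 → 3 → D; chars GD.
Square: 9.7652/2 → 4, 7.7600/1 → 7; chars 47.
Subsquare: 1.7652/0.0833333 → 21 → v, 0.7600/0.0416667 → 18 → s; chars vs.

GD47vs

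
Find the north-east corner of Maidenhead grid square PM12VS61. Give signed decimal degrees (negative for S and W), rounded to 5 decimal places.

Field P=15, M=12: +15·20° lon, +12·10° lat → SW at lon 120°, lat 30°.
Square 1, 2: +1·2° lon, +2·1° lat → SW at lon 122°, lat 32°.
Subsquare v=21, s=18: +21·0.0833333° lon, +18·0.0416667° lat → SW at lon 123.75°, lat 32.75°.
Extended square 6, 1: +6·0.00833333° lon, +1·0.00416667° lat → SW at lon 123.8°, lat 32.7542°.
Cell spans 0.00833333° lon × 0.00416667° lat. NE corner is SW corner plus one full cell.
latitude 32.75833, longitude 123.80833.

32.75833, 123.80833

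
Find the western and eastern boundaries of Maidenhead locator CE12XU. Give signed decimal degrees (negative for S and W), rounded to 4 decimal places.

-136.0833, -136.0000

Field C=2, E=4: +2·20° lon, +4·10° lat → SW at lon -140°, lat -50°.
Square 1, 2: +1·2° lon, +2·1° lat → SW at lon -138°, lat -48°.
Subsquare x=23, u=20: +23·0.0833333° lon, +20·0.0416667° lat → SW at lon -136.083°, lat -47.1667°.
Cell spans 0.0833333° lon × 0.0416667° lat.
west -136.0833, east -136.0000.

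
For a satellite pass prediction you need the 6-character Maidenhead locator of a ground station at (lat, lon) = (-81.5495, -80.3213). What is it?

Add 180° to longitude and 90° to latitude: 99.6787, 8.4505.
Field (20°×10°, letters A–R): 99.6787/20 → 4 → E, 8.4505/10 → 0 → A; chars EA.
Square (2°×1°, digits 0–9): 19.6787/2 → 9, 8.4505/1 → 8; chars 98.
Subsquare (5′×2.5′, letters a–x): 1.6787/0.0833333 → 20 → u, 0.4505/0.0416667 → 10 → k; chars uk.

EA98uk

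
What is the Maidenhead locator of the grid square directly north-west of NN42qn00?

NN42pn91

Longitude extended square 0; −1 → -1, wraps to 9, carry into subsquare.
Longitude subsquare q = 16; −1 → 15 = p.
Latitude extended square 0; +1 → 1.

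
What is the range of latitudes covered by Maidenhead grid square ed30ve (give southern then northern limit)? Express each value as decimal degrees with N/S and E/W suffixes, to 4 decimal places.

Field E=4, D=3: +4·20° lon, +3·10° lat → SW at lon -100°, lat -60°.
Square 3, 0: +3·2° lon, +0·1° lat → SW at lon -94°, lat -60°.
Subsquare v=21, e=4: +21·0.0833333° lon, +4·0.0416667° lat → SW at lon -92.25°, lat -59.8333°.
Cell spans 0.0833333° lon × 0.0416667° lat.
south 59.8333° S, north 59.7917° S.

59.8333° S, 59.7917° S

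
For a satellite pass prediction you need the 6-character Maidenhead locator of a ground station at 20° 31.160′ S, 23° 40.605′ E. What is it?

Add 180° to longitude and 90° to latitude: 203.6767, 69.4807.
Field: 203.6767/20 → 10 → K, 69.4807/10 → 6 → G; chars KG.
Square: 3.6767/2 → 1, 9.4807/1 → 9; chars 19.
Subsquare: 1.6767/0.0833333 → 20 → u, 0.4807/0.0416667 → 11 → l; chars ul.

KG19ul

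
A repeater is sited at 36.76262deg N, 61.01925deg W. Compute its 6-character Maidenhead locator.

Shift to the Maidenhead origin (180°W, 90°S): lon 118.9808, lat 126.7626.
Field: 118.9808/20 → 5 → F, 126.7626/10 → 12 → M; chars FM.
Square: 18.9808/2 → 9, 6.7626/1 → 6; chars 96.
Subsquare: 0.9808/0.0833333 → 11 → l, 0.7626/0.0416667 → 18 → s; chars ls.

FM96ls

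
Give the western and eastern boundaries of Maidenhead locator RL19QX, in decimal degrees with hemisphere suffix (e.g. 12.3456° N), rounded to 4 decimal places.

163.3333° E, 163.4167° E

Field R=17, L=11: +17·20° lon, +11·10° lat → SW at lon 160°, lat 20°.
Square 1, 9: +1·2° lon, +9·1° lat → SW at lon 162°, lat 29°.
Subsquare q=16, x=23: +16·0.0833333° lon, +23·0.0416667° lat → SW at lon 163.333°, lat 29.9583°.
Cell spans 0.0833333° lon × 0.0416667° lat.
west 163.3333° E, east 163.4167° E.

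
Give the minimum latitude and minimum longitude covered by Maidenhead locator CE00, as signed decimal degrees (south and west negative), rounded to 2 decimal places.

-50.00, -140.00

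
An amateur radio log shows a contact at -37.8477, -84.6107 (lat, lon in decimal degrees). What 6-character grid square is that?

EF72qd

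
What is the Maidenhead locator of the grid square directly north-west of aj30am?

Longitude subsquare a = 0; −1 → -1, wraps to 23 = x, carry into square.
Longitude square 3; −1 → 2.
Latitude subsquare m = 12; +1 → 13 = n.

AJ20xn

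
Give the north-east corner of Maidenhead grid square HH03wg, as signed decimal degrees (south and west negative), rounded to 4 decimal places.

Field H=7, H=7: +7·20° lon, +7·10° lat → SW at lon -40°, lat -20°.
Square 0, 3: +0·2° lon, +3·1° lat → SW at lon -40°, lat -17°.
Subsquare w=22, g=6: +22·0.0833333° lon, +6·0.0416667° lat → SW at lon -38.1667°, lat -16.75°.
Cell spans 0.0833333° lon × 0.0416667° lat. NE corner is SW corner plus one full cell.
latitude -16.7083, longitude -38.0833.

-16.7083, -38.0833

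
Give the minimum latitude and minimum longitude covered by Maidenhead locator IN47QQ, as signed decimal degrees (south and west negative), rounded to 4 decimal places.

47.6667, -10.6667

Field I=8, N=13: +8·20° lon, +13·10° lat → SW at lon -20°, lat 40°.
Square 4, 7: +4·2° lon, +7·1° lat → SW at lon -12°, lat 47°.
Subsquare q=16, q=16: +16·0.0833333° lon, +16·0.0416667° lat → SW at lon -10.6667°, lat 47.6667°.
latitude 47.6667, longitude -10.6667.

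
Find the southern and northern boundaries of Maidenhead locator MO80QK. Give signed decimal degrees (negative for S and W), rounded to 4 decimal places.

50.4167, 50.4583

Field M=12, O=14: +12·20° lon, +14·10° lat → SW at lon 60°, lat 50°.
Square 8, 0: +8·2° lon, +0·1° lat → SW at lon 76°, lat 50°.
Subsquare q=16, k=10: +16·0.0833333° lon, +10·0.0416667° lat → SW at lon 77.3333°, lat 50.4167°.
Cell spans 0.0833333° lon × 0.0416667° lat.
south 50.4167, north 50.4583.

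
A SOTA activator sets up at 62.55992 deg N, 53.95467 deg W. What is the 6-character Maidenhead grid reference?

Shift to the Maidenhead origin (180°W, 90°S): lon 126.0453, lat 152.5599.
Field: 126.0453/20 → 6 → G, 152.5599/10 → 15 → P; chars GP.
Square: 6.0453/2 → 3, 2.5599/1 → 2; chars 32.
Subsquare: 0.0453/0.0833333 → 0 → a, 0.5599/0.0416667 → 13 → n; chars an.

GP32an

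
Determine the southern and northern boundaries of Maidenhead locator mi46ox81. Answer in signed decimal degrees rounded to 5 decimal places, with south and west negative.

Field M=12, I=8: +12·20° lon, +8·10° lat → SW at lon 60°, lat -10°.
Square 4, 6: +4·2° lon, +6·1° lat → SW at lon 68°, lat -4°.
Subsquare o=14, x=23: +14·0.0833333° lon, +23·0.0416667° lat → SW at lon 69.1667°, lat -3.04167°.
Extended square 8, 1: +8·0.00833333° lon, +1·0.00416667° lat → SW at lon 69.2333°, lat -3.0375°.
Cell spans 0.00833333° lon × 0.00416667° lat.
south -3.03750, north -3.03333.

-3.03750, -3.03333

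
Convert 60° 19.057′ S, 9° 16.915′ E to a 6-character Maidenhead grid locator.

Add 180° to longitude and 90° to latitude: 189.2819, 29.6824.
Field: 189.2819/20 → 9 → J, 29.6824/10 → 2 → C; chars JC.
Square: 9.2819/2 → 4, 9.6824/1 → 9; chars 49.
Subsquare: 1.2819/0.0833333 → 15 → p, 0.6824/0.0416667 → 16 → q; chars pq.

JC49pq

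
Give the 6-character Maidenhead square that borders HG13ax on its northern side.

Latitude subsquare x = 23; +1 → 24, wraps to 0 = a, carry into square.
Latitude square 3; +1 → 4.
The longitude characters are unchanged.

HG14aa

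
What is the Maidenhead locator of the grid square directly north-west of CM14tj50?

Longitude extended square 5; −1 → 4.
Latitude extended square 0; +1 → 1.

CM14tj41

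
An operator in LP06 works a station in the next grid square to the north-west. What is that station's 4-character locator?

KP97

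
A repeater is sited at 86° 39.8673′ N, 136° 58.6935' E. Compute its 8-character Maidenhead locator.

Offset from 180°W / 90°S: lon 316.97823°, lat 176.66446°.
Field (20°×10°, letters A–R): 316.97823/20 → 15 → P, 176.66446/10 → 17 → R; chars PR.
Square (2°×1°, digits 0–9): 16.97823/2 → 8, 6.66446/1 → 6; chars 86.
Subsquare (5′×2.5′, letters a–x): 0.97823/0.0833333 → 11 → l, 0.66446/0.0416667 → 15 → p; chars lp.
Extended square (30″×15″, digits 0–9): 0.06156/0.00833333 → 7, 0.03946/0.00416667 → 9; chars 79.

PR86lp79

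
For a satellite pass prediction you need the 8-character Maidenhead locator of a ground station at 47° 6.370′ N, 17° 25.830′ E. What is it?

JN87rc15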